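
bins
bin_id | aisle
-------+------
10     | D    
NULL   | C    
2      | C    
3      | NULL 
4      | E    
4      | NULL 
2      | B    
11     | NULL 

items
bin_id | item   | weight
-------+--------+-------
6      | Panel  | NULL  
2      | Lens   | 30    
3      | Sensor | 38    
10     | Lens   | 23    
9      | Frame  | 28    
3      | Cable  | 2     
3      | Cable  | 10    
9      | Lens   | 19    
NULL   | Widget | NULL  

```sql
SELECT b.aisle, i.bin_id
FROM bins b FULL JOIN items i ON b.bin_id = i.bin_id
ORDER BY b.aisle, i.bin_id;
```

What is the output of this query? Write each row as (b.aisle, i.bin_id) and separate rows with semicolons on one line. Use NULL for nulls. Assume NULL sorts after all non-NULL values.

FULL OUTER JOIN keeps every row from both sides; unmatched rows get NULL for the other side's columns.
Matching on b.bin_id = i.bin_id. A NULL in a compared column never satisfies the condition.
Matched pairs: 6; unmatched b rows kept: 4; unmatched i rows kept: 4.

(B, 2); (C, 2); (C, NULL); (D, 10); (E, NULL); (NULL, 3); (NULL, 3); (NULL, 3); (NULL, 6); (NULL, 9); (NULL, 9); (NULL, NULL); (NULL, NULL); (NULL, NULL)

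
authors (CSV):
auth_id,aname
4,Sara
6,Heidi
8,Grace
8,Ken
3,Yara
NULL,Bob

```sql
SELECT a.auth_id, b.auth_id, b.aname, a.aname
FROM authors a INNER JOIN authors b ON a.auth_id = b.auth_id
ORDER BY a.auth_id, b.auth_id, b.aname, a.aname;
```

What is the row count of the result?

7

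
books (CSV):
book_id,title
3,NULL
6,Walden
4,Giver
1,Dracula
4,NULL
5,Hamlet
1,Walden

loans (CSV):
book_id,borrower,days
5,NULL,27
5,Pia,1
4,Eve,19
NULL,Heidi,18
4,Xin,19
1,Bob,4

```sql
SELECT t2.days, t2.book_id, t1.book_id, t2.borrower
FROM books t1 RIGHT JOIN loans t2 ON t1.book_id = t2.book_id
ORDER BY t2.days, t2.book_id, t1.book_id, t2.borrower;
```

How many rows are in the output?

RIGHT JOIN keeps every row from `loans`; unmatched rows get NULL for `books`'s columns.
Matching on t1.book_id = t2.book_id. A NULL in a compared column never satisfies the condition.
- t1[0] book_id=3 → no match.
- t1[1] book_id=6 → no match.
- t1[2] book_id=4 → 2 match(es) in t2 → 2 row(s).
- t1[3] book_id=1 → 1 match(es) in t2 → 1 row(s).
- t1[4] book_id=4 → 2 match(es) in t2 → 2 row(s).
- t1[5] book_id=5 → 2 match(es) in t2 → 2 row(s).
- t1[6] book_id=1 → 1 match(es) in t2 → 1 row(s).
- plus 1 unmatched t2 row(s), each kept with NULL t1 columns.
Total: 8 matched + 1 padded = 9 rows.

9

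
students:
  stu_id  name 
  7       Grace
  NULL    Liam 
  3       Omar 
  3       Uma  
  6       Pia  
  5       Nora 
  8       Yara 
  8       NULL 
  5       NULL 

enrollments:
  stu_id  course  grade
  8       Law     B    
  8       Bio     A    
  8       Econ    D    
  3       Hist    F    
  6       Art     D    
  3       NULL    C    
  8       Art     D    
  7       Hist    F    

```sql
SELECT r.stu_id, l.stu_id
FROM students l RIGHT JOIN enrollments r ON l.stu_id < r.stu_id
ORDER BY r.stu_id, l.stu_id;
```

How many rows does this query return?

35

RIGHT JOIN keeps every row from `enrollments`; unmatched rows get NULL for `students`'s columns.
Matching on l.stu_id < r.stu_id. A NULL in a compared column never satisfies the condition.
- l[0] stu_id=7 → 4 match(es) in r → 4 row(s).
- l[1] stu_id=NULL → no match.
- l[2] stu_id=3 → 6 match(es) in r → 6 row(s).
- l[3] stu_id=3 → 6 match(es) in r → 6 row(s).
- l[4] stu_id=6 → 5 match(es) in r → 5 row(s).
- l[5] stu_id=5 → 6 match(es) in r → 6 row(s).
- l[6] stu_id=8 → no match.
- l[7] stu_id=8 → no match.
- l[8] stu_id=5 → 6 match(es) in r → 6 row(s).
- 2 r row(s) had no l match → kept, l columns NULL.
Total: 33 matched + 2 padded = 35 rows.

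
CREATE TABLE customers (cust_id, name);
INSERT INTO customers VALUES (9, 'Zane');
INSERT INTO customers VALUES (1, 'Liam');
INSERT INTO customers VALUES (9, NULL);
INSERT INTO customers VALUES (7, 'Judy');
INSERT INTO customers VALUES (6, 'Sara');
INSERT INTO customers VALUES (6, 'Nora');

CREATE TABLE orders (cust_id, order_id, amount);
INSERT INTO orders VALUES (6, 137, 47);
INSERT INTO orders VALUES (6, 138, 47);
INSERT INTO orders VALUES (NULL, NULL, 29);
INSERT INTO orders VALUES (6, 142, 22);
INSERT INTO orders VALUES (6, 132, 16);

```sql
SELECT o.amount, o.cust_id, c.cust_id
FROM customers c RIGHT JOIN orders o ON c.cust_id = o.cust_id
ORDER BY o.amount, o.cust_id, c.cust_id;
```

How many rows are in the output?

RIGHT JOIN keeps every row from `orders`; unmatched rows get NULL for `customers`'s columns.
Matching on c.cust_id = o.cust_id. A NULL in a compared column never satisfies the condition.
- c (cust_id=9) has no partner in o.
- c (cust_id=1) has no partner in o.
- c (cust_id=9) has no partner in o.
- c (cust_id=7) has no partner in o.
- c (cust_id=6) pairs with 4 row(s) of o.
- c (cust_id=6) pairs with 4 row(s) of o.
- plus 1 unmatched o row(s), each kept with NULL c columns.
Total: 8 matched + 1 padded = 9 rows.

9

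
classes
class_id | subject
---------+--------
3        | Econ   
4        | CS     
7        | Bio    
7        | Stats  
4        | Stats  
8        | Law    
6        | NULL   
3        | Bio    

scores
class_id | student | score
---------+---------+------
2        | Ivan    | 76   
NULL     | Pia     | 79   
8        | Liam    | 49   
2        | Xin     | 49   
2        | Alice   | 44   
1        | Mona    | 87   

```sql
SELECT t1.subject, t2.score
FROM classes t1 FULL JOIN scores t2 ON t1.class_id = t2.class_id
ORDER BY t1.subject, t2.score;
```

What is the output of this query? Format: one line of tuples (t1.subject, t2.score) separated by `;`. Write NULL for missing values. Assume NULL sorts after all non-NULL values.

FULL OUTER JOIN keeps every row from both sides; unmatched rows get NULL for the other side's columns.
Matching on t1.class_id = t2.class_id. A NULL in a compared column never satisfies the condition.
Matched pairs: 1; unmatched t1 rows kept: 7; unmatched t2 rows kept: 5.

(Bio, NULL); (Bio, NULL); (CS, NULL); (Econ, NULL); (Law, 49); (Stats, NULL); (Stats, NULL); (NULL, 44); (NULL, 49); (NULL, 76); (NULL, 79); (NULL, 87); (NULL, NULL)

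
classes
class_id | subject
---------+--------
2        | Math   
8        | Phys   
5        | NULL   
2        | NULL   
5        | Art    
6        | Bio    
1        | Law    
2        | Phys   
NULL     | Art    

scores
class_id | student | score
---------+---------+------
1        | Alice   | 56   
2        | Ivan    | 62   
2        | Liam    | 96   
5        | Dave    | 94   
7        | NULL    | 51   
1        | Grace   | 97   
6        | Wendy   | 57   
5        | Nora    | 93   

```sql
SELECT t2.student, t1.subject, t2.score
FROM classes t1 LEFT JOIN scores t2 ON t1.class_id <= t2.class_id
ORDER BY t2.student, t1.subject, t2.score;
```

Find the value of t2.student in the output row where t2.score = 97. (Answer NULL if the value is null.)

LEFT JOIN keeps every row from `classes`; unmatched rows get NULL for `scores`'s columns.
Matching on t1.class_id <= t2.class_id. A NULL in a compared column never satisfies the condition.
Matched pairs: 36; unmatched t1 rows kept: 2.

Grace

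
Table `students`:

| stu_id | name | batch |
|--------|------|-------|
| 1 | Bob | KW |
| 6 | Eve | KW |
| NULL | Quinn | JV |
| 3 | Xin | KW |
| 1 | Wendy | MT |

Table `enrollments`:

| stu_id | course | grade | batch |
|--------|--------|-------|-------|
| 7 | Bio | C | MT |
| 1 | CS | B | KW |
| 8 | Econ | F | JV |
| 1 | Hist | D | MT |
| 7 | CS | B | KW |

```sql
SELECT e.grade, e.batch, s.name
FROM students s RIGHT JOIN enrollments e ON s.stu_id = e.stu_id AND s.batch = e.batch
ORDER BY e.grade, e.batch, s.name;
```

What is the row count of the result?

RIGHT JOIN keeps every row from `enrollments`; unmatched rows get NULL for `students`'s columns.
Matching on s.stu_id = e.stu_id AND s.batch = e.batch. A NULL in a compared column never satisfies the condition.
Matched pairs: 2; unmatched e rows kept: 3.
Total: 2 matched + 3 padded = 5 rows.

5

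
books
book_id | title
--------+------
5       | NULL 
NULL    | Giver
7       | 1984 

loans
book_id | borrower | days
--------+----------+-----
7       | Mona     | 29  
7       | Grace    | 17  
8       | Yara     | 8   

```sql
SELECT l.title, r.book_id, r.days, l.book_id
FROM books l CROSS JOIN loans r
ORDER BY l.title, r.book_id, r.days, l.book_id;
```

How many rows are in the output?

9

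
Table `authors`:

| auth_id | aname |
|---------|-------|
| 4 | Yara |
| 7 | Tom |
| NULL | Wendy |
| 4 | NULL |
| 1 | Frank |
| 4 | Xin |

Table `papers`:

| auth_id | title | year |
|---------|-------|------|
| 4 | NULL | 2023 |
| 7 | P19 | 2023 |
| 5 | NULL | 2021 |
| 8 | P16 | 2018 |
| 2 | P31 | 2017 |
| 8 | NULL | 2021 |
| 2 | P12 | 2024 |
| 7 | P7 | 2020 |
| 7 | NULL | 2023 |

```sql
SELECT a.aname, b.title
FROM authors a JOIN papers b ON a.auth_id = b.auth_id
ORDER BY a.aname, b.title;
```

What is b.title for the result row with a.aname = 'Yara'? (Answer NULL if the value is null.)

NULL

INNER JOIN keeps only pairs where the ON condition holds.
Matching on a.auth_id = b.auth_id. A NULL in a compared column never satisfies the condition.
- a row (auth_id=4): matches 1 b row(s) → 1 output row(s).
- a row (auth_id=7): matches 3 b row(s) → 3 output row(s).
- a row (auth_id=NULL): no match → dropped.
- a row (auth_id=4): matches 1 b row(s) → 1 output row(s).
- a row (auth_id=1): no match → dropped.
- a row (auth_id=4): matches 1 b row(s) → 1 output row(s).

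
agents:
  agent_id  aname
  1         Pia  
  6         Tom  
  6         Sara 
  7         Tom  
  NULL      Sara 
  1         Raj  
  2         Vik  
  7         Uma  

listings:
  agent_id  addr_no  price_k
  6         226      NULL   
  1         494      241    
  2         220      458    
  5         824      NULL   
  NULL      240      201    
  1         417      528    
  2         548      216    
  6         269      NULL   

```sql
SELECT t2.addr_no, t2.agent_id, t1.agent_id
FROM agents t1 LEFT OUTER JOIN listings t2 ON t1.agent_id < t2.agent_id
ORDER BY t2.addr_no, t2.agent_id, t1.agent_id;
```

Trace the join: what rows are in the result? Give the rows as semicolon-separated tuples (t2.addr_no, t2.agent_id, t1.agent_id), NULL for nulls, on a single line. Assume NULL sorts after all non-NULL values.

LEFT JOIN keeps every row from `agents`; unmatched rows get NULL for `listings`'s columns.
Matching on t1.agent_id < t2.agent_id. A NULL in a compared column never satisfies the condition.
- t1[0] agent_id=1 → 5 match(es) in t2 → 5 row(s).
- t1[1] agent_id=6 → no match; kept with NULLs on the t2 side.
- t1[2] agent_id=6 → no match; kept with NULLs on the t2 side.
- t1[3] agent_id=7 → no match; kept with NULLs on the t2 side.
- t1[4] agent_id=NULL → no match; kept with NULLs on the t2 side.
- t1[5] agent_id=1 → 5 match(es) in t2 → 5 row(s).
- t1[6] agent_id=2 → 3 match(es) in t2 → 3 row(s).
- t1[7] agent_id=7 → no match; kept with NULLs on the t2 side.

(220, 2, 1); (220, 2, 1); (226, 6, 1); (226, 6, 1); (226, 6, 2); (269, 6, 1); (269, 6, 1); (269, 6, 2); (548, 2, 1); (548, 2, 1); (824, 5, 1); (824, 5, 1); (824, 5, 2); (NULL, NULL, 6); (NULL, NULL, 6); (NULL, NULL, 7); (NULL, NULL, 7); (NULL, NULL, NULL)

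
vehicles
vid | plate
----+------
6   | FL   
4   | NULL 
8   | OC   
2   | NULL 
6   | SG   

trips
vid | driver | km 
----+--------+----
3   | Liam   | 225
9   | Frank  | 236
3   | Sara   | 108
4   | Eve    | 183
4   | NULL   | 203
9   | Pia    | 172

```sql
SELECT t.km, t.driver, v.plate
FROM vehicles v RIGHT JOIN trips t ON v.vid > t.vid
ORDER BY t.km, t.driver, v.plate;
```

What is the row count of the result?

16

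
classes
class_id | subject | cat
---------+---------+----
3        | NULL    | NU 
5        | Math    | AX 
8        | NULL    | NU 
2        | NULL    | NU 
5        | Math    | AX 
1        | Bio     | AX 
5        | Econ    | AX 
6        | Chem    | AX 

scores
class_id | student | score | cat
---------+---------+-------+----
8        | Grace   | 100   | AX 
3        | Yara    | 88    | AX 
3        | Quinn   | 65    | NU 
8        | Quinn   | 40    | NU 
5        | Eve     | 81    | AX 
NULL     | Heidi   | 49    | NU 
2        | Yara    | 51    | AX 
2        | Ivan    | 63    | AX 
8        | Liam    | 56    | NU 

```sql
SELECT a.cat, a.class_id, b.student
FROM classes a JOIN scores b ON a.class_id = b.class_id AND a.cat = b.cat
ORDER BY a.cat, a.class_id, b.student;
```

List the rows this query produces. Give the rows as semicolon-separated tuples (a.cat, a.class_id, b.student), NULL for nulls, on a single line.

(AX, 5, Eve); (AX, 5, Eve); (AX, 5, Eve); (NU, 3, Quinn); (NU, 8, Liam); (NU, 8, Quinn)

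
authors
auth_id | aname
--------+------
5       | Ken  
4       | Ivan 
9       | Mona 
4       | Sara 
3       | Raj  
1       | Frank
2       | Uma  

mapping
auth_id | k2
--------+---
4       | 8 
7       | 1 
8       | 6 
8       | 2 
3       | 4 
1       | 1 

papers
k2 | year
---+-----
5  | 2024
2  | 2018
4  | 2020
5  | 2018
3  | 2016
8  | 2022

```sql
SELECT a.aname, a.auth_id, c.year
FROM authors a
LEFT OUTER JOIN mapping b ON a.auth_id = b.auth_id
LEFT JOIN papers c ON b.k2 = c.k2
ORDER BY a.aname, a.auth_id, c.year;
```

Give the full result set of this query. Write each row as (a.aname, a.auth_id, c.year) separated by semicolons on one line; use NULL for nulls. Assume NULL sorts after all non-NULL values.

(Frank, 1, NULL); (Ivan, 4, 2022); (Ken, 5, NULL); (Mona, 9, NULL); (Raj, 3, 2020); (Sara, 4, 2022); (Uma, 2, NULL)

Joins associate left-to-right: authors LEFT JOIN mapping on auth_id gives 7 intermediate row(s).
Then LEFT JOIN `papers c` on k2: each of those 7 rows is kept; rows whose b.k2 has no match in c get NULL for c's columns.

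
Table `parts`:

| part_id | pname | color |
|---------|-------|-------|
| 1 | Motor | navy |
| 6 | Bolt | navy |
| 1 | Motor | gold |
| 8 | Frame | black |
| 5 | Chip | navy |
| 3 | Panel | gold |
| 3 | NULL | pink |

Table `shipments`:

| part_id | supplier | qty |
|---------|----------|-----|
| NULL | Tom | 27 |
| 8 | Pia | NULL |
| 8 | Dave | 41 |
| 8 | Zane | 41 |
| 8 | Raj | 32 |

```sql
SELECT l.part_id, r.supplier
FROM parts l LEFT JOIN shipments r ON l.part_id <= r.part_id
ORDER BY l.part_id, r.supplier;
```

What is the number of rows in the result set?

28

LEFT JOIN keeps every row from `parts`; unmatched rows get NULL for `shipments`'s columns.
Matching on l.part_id <= r.part_id. A NULL in a compared column never satisfies the condition.
Matched pairs: 28; unmatched l rows kept: 0.
Total: 28 rows.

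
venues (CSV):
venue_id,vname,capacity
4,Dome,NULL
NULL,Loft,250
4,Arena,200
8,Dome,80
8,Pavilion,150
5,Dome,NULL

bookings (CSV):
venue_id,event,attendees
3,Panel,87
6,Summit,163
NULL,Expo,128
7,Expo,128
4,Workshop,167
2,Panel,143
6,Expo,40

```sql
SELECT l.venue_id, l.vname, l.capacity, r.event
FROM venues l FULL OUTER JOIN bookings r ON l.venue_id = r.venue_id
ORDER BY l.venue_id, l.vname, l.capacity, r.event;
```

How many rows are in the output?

12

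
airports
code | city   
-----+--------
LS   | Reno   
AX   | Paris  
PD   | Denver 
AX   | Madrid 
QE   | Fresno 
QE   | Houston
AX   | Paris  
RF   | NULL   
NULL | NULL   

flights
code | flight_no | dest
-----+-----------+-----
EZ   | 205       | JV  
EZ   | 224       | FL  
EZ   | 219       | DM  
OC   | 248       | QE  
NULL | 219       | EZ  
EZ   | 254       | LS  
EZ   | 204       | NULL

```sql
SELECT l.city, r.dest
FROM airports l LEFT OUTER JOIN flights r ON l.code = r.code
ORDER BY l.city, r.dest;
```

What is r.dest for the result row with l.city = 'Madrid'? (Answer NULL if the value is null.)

NULL

LEFT JOIN keeps every row from `airports`; unmatched rows get NULL for `flights`'s columns.
Matching on l.code = r.code. A NULL in a compared column never satisfies the condition.
- l row (code=LS): no match → kept, r columns NULL.
- l row (code=AX): no match → kept, r columns NULL.
- l row (code=PD): no match → kept, r columns NULL.
- l row (code=AX): no match → kept, r columns NULL.
- l row (code=QE): no match → kept, r columns NULL.
- l row (code=QE): no match → kept, r columns NULL.
- l row (code=AX): no match → kept, r columns NULL.
- l row (code=RF): no match → kept, r columns NULL.
- l row (code=NULL): no match → kept, r columns NULL.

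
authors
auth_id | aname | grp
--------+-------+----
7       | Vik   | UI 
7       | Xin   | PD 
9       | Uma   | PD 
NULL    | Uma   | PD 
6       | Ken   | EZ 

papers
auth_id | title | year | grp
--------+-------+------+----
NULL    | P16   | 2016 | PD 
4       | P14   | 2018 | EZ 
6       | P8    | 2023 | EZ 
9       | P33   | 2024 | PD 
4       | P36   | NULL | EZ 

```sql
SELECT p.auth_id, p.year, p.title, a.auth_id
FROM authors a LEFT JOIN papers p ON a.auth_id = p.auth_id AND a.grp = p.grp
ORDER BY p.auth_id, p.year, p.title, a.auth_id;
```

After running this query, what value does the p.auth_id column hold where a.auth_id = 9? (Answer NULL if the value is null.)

9

LEFT JOIN keeps every row from `authors`; unmatched rows get NULL for `papers`'s columns.
Matching on a.auth_id = p.auth_id AND a.grp = p.grp. A NULL in a compared column never satisfies the condition.
- auth_id=7, grp=UI: no p row matches, row kept with p columns NULL.
- auth_id=7, grp=PD: no p row matches, row kept with p columns NULL.
- auth_id=9, grp=PD: 1 matching p row(s), so 1 row(s) emitted.
- auth_id=NULL, grp=PD: no p row matches, row kept with p columns NULL.
- auth_id=6, grp=EZ: 1 matching p row(s), so 1 row(s) emitted.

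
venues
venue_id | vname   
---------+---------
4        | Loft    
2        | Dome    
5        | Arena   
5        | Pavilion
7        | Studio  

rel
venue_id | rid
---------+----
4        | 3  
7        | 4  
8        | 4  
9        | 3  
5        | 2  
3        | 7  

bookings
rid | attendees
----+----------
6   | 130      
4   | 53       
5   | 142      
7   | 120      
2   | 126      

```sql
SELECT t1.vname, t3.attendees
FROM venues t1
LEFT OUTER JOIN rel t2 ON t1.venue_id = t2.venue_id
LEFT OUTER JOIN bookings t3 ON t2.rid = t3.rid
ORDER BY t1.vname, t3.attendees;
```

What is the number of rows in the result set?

Joins associate left-to-right: venues LEFT JOIN rel on venue_id gives 5 intermediate row(s).
Then LEFT JOIN `bookings t3` on rid: each of those 5 rows is kept; rows whose t2.rid has no match in t3 get NULL for t3's columns.
Result: 5 row(s).

5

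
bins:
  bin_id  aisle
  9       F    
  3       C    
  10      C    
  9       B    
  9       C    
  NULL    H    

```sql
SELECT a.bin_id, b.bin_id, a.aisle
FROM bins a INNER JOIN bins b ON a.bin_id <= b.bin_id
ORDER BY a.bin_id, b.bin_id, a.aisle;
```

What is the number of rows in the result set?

18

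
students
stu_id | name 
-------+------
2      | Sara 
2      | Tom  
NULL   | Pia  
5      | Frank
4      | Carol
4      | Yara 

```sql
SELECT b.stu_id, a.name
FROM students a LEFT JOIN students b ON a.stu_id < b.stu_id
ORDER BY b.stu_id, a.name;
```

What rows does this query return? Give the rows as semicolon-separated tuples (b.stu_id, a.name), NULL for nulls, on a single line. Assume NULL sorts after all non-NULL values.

(4, Sara); (4, Sara); (4, Tom); (4, Tom); (5, Carol); (5, Sara); (5, Tom); (5, Yara); (NULL, Frank); (NULL, Pia)

LEFT JOIN keeps every row from `students a`; unmatched rows get NULL for `students b`'s columns.
Matching on a.stu_id < b.stu_id. A NULL in a compared column never satisfies the condition.
Matched pairs: 8; unmatched a rows kept: 2.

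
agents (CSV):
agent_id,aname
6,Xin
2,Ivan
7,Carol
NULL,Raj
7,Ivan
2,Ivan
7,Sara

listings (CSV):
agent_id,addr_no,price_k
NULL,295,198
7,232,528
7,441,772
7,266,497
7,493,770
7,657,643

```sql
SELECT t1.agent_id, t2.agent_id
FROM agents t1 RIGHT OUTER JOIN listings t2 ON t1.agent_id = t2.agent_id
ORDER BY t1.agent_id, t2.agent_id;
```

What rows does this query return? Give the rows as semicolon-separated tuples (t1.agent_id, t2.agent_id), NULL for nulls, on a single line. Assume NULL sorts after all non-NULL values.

(7, 7); (7, 7); (7, 7); (7, 7); (7, 7); (7, 7); (7, 7); (7, 7); (7, 7); (7, 7); (7, 7); (7, 7); (7, 7); (7, 7); (7, 7); (NULL, NULL)

RIGHT JOIN keeps every row from `listings`; unmatched rows get NULL for `agents`'s columns.
Matching on t1.agent_id = t2.agent_id. A NULL in a compared column never satisfies the condition.
- t1 (agent_id=6) has no partner in t2.
- t1 (agent_id=2) has no partner in t2.
- t1 (agent_id=7) pairs with 5 row(s) of t2.
- t1 (agent_id=NULL) has no partner in t2.
- t1 (agent_id=7) pairs with 5 row(s) of t2.
- t1 (agent_id=2) has no partner in t2.
- t1 (agent_id=7) pairs with 5 row(s) of t2.
- 1 t2 row(s) had no t1 match → kept, t1 columns NULL.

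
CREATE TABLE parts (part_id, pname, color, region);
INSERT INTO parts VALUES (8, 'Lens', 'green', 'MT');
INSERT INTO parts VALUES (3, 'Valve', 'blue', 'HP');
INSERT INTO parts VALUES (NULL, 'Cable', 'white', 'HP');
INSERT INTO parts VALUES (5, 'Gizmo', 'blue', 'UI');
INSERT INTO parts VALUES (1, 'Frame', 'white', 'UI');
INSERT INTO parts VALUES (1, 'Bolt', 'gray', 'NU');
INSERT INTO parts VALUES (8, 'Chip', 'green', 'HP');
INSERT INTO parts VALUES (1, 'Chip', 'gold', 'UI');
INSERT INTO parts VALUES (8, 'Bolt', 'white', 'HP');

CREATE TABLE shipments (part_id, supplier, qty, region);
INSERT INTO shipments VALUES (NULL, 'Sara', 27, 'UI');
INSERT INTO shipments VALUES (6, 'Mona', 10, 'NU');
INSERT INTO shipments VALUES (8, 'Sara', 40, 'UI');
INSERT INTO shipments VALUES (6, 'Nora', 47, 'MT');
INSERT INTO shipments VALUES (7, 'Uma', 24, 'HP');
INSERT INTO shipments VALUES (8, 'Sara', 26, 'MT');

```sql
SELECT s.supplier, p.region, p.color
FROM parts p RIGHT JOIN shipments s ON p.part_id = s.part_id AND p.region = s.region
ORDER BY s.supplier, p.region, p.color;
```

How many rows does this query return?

6

RIGHT JOIN keeps every row from `shipments`; unmatched rows get NULL for `parts`'s columns.
Matching on p.part_id = s.part_id AND p.region = s.region. A NULL in a compared column never satisfies the condition.
- p (part_id=8, region=MT) pairs with 1 row(s) of s.
- p (part_id=3, region=HP) has no partner in s.
- p (part_id=NULL, region=HP) has no partner in s.
- p (part_id=5, region=UI) has no partner in s.
- p (part_id=1, region=UI) has no partner in s.
- p (part_id=1, region=NU) has no partner in s.
- p (part_id=8, region=HP) has no partner in s.
- p (part_id=1, region=UI) has no partner in s.
- p (part_id=8, region=HP) has no partner in s.
- 5 row(s) from s found no p partner → padded with NULL.
Total: 1 matched + 5 padded = 6 rows.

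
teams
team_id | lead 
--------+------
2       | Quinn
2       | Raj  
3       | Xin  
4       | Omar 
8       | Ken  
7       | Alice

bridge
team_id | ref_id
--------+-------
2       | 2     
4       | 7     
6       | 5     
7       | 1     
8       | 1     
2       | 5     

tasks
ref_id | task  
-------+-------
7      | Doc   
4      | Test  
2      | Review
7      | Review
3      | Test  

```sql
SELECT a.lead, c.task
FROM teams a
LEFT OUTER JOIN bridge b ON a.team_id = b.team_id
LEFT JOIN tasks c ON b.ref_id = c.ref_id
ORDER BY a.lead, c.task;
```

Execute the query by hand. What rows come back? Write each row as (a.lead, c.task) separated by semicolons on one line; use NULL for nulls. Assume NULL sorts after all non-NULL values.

(Alice, NULL); (Ken, NULL); (Omar, Doc); (Omar, Review); (Quinn, Review); (Quinn, NULL); (Raj, Review); (Raj, NULL); (Xin, NULL)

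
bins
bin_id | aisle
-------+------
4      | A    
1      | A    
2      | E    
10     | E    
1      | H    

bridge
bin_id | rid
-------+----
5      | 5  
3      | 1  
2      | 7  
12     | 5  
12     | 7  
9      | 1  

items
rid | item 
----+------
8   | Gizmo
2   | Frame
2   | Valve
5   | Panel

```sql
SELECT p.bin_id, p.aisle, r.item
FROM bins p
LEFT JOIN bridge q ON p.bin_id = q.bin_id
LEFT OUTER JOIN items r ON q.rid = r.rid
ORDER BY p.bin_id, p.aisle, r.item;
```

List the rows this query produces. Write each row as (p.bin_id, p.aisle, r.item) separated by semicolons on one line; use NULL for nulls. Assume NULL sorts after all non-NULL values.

Evaluate left to right. First `bins p LEFT JOIN bridge q` on bin_id: 5 row(s).
Then LEFT JOIN `items r` on rid: each of those 5 rows is kept; rows whose q.rid has no match in r get NULL for r's columns.

(1, A, NULL); (1, H, NULL); (2, E, NULL); (4, A, NULL); (10, E, NULL)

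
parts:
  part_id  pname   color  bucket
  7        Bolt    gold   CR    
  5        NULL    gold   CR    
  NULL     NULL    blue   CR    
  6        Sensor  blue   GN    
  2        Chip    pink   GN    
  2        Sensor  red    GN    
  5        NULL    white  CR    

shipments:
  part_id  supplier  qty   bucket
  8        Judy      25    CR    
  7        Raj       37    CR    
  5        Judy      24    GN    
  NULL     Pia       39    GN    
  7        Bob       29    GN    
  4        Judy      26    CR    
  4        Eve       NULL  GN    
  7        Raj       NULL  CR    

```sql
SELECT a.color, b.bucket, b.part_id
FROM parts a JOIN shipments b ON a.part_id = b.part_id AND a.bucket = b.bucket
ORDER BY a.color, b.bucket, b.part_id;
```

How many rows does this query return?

2

INNER JOIN keeps only pairs where the ON condition holds.
Matching on a.part_id = b.part_id AND a.bucket = b.bucket. A NULL in a compared column never satisfies the condition.
- part_id=7, bucket=CR: 2 matching b row(s), so 2 row(s) emitted.
- part_id=5, bucket=CR: no matching b row, dropped.
- part_id=NULL, bucket=CR: no matching b row, dropped.
- part_id=6, bucket=GN: no matching b row, dropped.
- part_id=2, bucket=GN: no matching b row, dropped.
- part_id=2, bucket=GN: no matching b row, dropped.
- part_id=5, bucket=CR: no matching b row, dropped.
Total: 2 rows.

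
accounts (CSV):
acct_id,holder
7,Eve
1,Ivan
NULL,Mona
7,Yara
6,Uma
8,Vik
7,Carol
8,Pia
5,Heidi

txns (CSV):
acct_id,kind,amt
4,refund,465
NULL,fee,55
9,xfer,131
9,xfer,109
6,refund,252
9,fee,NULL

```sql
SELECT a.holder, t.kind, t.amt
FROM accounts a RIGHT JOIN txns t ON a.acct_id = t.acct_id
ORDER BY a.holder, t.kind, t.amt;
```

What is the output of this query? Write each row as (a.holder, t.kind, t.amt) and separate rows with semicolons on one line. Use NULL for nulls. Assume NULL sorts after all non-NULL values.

(Uma, refund, 252); (NULL, fee, 55); (NULL, fee, NULL); (NULL, refund, 465); (NULL, xfer, 109); (NULL, xfer, 131)

RIGHT JOIN keeps every row from `txns`; unmatched rows get NULL for `accounts`'s columns.
Matching on a.acct_id = t.acct_id. A NULL in a compared column never satisfies the condition.
Matched pairs: 1; unmatched t rows kept: 5.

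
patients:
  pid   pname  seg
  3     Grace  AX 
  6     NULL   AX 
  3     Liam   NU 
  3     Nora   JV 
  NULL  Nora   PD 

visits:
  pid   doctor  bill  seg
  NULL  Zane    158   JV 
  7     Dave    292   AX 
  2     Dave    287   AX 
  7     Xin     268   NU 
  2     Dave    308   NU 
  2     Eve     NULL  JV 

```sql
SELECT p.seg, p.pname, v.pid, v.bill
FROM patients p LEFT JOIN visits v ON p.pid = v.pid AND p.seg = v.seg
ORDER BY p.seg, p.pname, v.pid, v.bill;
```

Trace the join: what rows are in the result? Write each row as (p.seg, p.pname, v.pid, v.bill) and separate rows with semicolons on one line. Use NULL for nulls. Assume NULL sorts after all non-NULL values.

(AX, Grace, NULL, NULL); (AX, NULL, NULL, NULL); (JV, Nora, NULL, NULL); (NU, Liam, NULL, NULL); (PD, Nora, NULL, NULL)

LEFT JOIN keeps every row from `patients`; unmatched rows get NULL for `visits`'s columns.
Matching on p.pid = v.pid AND p.seg = v.seg. A NULL in a compared column never satisfies the condition.
- p (pid=3, seg=AX) has no partner → padded with NULL.
- p (pid=6, seg=AX) has no partner → padded with NULL.
- p (pid=3, seg=NU) has no partner → padded with NULL.
- p (pid=3, seg=JV) has no partner → padded with NULL.
- p (pid=NULL, seg=PD) has no partner → padded with NULL.
After projecting and ordering:
p.seg | p.pname | v.pid | v.bill
AX | Grace | NULL | NULL
AX | NULL | NULL | NULL
JV | Nora | NULL | NULL
NU | Liam | NULL | NULL
PD | Nora | NULL | NULL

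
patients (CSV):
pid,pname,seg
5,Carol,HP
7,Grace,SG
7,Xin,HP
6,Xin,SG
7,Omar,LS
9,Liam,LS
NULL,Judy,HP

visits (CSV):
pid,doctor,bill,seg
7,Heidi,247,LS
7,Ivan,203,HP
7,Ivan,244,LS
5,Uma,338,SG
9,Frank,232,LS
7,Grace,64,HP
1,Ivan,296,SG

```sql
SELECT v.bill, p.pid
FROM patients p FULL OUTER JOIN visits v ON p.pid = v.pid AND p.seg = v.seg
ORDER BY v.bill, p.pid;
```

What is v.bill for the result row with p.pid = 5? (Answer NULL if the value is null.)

NULL

FULL OUTER JOIN keeps every row from both sides; unmatched rows get NULL for the other side's columns.
Matching on p.pid = v.pid AND p.seg = v.seg. A NULL in a compared column never satisfies the condition.
Matched pairs: 5; unmatched p rows kept: 4; unmatched v rows kept: 2.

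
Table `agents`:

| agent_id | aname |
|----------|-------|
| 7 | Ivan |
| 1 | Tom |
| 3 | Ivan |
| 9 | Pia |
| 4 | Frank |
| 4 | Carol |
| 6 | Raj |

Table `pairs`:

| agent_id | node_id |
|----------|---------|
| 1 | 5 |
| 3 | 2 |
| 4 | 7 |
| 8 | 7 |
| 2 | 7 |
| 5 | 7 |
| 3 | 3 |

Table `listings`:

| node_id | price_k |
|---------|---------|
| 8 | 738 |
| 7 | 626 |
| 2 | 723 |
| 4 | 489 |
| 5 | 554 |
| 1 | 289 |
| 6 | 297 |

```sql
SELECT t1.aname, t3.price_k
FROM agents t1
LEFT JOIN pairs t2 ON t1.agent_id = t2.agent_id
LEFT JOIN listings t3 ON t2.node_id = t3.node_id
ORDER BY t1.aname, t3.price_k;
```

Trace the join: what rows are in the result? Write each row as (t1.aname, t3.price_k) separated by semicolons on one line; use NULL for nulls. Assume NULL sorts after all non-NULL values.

(Carol, 626); (Frank, 626); (Ivan, 723); (Ivan, NULL); (Ivan, NULL); (Pia, NULL); (Raj, NULL); (Tom, 554)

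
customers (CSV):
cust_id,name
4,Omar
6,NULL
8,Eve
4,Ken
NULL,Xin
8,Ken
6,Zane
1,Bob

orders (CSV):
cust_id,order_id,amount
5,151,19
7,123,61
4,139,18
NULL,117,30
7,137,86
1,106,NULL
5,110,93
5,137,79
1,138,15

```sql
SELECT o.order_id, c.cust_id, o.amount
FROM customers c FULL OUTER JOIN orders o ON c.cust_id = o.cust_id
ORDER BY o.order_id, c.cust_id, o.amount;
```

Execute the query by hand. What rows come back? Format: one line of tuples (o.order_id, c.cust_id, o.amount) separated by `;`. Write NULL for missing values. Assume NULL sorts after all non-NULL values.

(106, 1, NULL); (110, NULL, 93); (117, NULL, 30); (123, NULL, 61); (137, NULL, 79); (137, NULL, 86); (138, 1, 15); (139, 4, 18); (139, 4, 18); (151, NULL, 19); (NULL, 6, NULL); (NULL, 6, NULL); (NULL, 8, NULL); (NULL, 8, NULL); (NULL, NULL, NULL)

FULL OUTER JOIN keeps every row from both sides; unmatched rows get NULL for the other side's columns.
Matching on c.cust_id = o.cust_id. A NULL in a compared column never satisfies the condition.
Matched pairs: 4; unmatched c rows kept: 5; unmatched o rows kept: 6.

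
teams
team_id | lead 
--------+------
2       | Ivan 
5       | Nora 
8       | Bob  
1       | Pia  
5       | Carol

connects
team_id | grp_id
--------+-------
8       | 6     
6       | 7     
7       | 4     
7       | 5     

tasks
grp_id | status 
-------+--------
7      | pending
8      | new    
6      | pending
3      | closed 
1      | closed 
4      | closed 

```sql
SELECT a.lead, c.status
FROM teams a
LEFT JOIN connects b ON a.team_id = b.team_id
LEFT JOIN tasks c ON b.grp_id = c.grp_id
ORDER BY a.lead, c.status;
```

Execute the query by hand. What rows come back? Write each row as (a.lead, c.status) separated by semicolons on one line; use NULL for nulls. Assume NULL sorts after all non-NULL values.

(Bob, pending); (Carol, NULL); (Ivan, NULL); (Nora, NULL); (Pia, NULL)

Step 1 — a LEFT JOIN b on team_id → 5 row(s).
Then LEFT JOIN `tasks c` on grp_id: each of those 5 rows is kept; rows whose b.grp_id has no match in c get NULL for c's columns.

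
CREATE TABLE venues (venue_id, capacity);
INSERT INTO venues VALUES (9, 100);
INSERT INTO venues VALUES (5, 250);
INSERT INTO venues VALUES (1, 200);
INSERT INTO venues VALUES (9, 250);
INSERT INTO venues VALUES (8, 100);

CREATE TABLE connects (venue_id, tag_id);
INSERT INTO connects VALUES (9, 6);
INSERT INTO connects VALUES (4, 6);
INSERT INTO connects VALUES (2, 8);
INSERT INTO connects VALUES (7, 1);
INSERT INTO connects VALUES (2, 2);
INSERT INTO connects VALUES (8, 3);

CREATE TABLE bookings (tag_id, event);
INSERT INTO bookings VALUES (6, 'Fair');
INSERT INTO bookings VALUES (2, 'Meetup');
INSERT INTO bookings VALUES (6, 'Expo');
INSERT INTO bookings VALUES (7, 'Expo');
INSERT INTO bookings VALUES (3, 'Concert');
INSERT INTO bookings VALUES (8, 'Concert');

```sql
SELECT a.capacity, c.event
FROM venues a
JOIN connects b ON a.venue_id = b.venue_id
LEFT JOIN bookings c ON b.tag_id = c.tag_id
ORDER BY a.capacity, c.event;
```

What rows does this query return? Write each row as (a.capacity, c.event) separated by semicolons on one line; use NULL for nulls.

Step 1 — a INNER JOIN b on venue_id → 3 row(s).
Then LEFT JOIN `bookings c` on tag_id: each of those 3 rows is kept; rows whose b.tag_id has no match in c get NULL for c's columns.

(100, Concert); (100, Expo); (100, Fair); (250, Expo); (250, Fair)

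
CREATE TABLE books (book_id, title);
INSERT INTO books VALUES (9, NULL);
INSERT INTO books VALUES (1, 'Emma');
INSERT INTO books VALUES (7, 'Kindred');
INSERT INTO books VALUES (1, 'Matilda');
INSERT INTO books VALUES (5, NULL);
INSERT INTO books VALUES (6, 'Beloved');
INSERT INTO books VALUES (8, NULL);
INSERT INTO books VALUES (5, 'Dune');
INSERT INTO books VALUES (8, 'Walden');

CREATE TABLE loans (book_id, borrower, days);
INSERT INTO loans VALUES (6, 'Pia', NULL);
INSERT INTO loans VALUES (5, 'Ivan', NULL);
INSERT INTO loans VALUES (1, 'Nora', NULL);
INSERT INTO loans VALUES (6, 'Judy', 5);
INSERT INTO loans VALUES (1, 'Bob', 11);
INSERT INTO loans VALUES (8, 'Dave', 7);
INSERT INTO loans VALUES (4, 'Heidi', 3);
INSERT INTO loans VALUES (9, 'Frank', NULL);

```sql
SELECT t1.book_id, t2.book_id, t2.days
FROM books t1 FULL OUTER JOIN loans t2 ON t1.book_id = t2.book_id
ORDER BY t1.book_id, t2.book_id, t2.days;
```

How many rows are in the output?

FULL OUTER JOIN keeps every row from both sides; unmatched rows get NULL for the other side's columns.
Matching on t1.book_id = t2.book_id.
- t1 row (book_id=9): matches 1 t2 row(s) → 1 output row(s).
- t1 row (book_id=1): matches 2 t2 row(s) → 2 output row(s).
- t1 row (book_id=7): no match → kept, t2 columns NULL.
- t1 row (book_id=1): matches 2 t2 row(s) → 2 output row(s).
- t1 row (book_id=5): matches 1 t2 row(s) → 1 output row(s).
- t1 row (book_id=6): matches 2 t2 row(s) → 2 output row(s).
- t1 row (book_id=8): matches 1 t2 row(s) → 1 output row(s).
- t1 row (book_id=5): matches 1 t2 row(s) → 1 output row(s).
- t1 row (book_id=8): matches 1 t2 row(s) → 1 output row(s).
- 1 t2 row(s) had no t1 match → kept, t1 columns NULL.
Total: 11 matched + 2 padded = 13 rows.

13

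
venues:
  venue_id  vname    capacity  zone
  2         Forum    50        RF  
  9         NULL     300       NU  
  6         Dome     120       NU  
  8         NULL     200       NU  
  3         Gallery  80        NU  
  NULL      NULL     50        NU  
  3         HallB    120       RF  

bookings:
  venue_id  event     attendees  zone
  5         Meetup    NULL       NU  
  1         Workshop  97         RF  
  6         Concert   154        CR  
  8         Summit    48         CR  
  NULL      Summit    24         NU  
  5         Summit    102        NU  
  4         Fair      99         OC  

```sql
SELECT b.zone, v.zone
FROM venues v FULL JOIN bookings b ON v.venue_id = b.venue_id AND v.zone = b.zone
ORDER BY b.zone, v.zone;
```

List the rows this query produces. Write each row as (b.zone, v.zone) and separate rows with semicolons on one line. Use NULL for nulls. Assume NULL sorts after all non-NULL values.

(CR, NULL); (CR, NULL); (NU, NULL); (NU, NULL); (NU, NULL); (OC, NULL); (RF, NULL); (NULL, NU); (NULL, NU); (NULL, NU); (NULL, NU); (NULL, NU); (NULL, RF); (NULL, RF)

FULL OUTER JOIN keeps every row from both sides; unmatched rows get NULL for the other side's columns.
Matching on v.venue_id = b.venue_id AND v.zone = b.zone. A NULL in a compared column never satisfies the condition.
- v[0] venue_id=2, zone=RF → no match; kept with NULLs on the b side.
- v[1] venue_id=9, zone=NU → no match; kept with NULLs on the b side.
- v[2] venue_id=6, zone=NU → no match; kept with NULLs on the b side.
- v[3] venue_id=8, zone=NU → no match; kept with NULLs on the b side.
- v[4] venue_id=3, zone=NU → no match; kept with NULLs on the b side.
- v[5] venue_id=NULL, zone=NU → no match; kept with NULLs on the b side.
- v[6] venue_id=3, zone=RF → no match; kept with NULLs on the b side.
- plus 7 unmatched b row(s), each kept with NULL v columns.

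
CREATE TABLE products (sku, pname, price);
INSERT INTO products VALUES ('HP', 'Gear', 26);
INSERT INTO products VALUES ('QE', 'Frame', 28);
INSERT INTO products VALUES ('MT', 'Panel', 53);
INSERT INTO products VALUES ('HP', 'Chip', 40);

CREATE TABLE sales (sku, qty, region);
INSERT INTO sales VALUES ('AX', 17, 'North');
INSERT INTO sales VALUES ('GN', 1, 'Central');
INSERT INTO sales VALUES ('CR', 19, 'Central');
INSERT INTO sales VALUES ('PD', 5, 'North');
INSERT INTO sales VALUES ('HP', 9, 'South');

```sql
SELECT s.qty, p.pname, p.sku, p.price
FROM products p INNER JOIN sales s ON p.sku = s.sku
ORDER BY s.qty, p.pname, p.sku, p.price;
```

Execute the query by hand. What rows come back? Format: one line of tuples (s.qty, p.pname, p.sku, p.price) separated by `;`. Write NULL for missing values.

(9, Chip, HP, 40); (9, Gear, HP, 26)

INNER JOIN keeps only pairs where the ON condition holds.
Matching on p.sku = s.sku.
Matched pairs: 2.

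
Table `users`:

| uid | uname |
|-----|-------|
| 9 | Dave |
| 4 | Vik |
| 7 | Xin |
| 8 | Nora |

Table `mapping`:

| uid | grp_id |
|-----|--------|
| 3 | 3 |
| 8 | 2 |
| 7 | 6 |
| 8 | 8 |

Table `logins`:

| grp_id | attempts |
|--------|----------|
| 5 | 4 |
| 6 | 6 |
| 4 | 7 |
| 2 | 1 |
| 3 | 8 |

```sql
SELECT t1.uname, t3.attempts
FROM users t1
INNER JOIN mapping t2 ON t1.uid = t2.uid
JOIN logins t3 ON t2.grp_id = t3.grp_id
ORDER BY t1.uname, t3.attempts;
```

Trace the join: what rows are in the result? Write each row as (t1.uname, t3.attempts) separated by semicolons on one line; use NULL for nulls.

(Nora, 1); (Xin, 6)

Step 1 — t1 INNER JOIN t2 on uid → 3 row(s).
Then INNER JOIN `logins t3` on grp_id: keep only rows whose t2.grp_id appears in t3.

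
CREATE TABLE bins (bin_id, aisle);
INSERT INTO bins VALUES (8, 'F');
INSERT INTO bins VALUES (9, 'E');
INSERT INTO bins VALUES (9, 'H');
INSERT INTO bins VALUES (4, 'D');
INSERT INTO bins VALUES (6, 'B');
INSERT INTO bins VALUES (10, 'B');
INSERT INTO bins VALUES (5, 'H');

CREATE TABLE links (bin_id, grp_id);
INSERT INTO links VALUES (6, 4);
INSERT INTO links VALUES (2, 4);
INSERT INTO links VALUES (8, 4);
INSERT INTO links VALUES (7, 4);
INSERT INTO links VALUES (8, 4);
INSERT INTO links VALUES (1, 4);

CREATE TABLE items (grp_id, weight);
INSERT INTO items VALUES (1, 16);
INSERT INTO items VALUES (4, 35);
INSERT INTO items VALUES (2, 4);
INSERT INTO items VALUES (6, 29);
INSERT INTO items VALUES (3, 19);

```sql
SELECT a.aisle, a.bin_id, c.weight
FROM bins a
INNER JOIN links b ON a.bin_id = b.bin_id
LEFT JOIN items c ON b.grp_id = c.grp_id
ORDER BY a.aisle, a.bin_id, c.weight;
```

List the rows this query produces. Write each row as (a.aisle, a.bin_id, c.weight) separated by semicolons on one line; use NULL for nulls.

(B, 6, 35); (F, 8, 35); (F, 8, 35)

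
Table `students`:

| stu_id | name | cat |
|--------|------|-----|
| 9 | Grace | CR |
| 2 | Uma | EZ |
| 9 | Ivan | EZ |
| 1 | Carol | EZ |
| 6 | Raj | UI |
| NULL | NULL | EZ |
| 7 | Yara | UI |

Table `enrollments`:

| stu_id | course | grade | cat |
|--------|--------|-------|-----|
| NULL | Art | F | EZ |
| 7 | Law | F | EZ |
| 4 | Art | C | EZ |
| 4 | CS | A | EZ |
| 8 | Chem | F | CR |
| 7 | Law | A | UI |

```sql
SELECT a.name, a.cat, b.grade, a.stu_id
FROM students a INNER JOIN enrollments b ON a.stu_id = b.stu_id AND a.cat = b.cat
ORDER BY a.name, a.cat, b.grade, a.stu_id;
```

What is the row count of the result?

1

INNER JOIN keeps only pairs where the ON condition holds.
Matching on a.stu_id = b.stu_id AND a.cat = b.cat. A NULL in a compared column never satisfies the condition.
- a (stu_id=9, cat=CR) has no partner → excluded.
- a (stu_id=2, cat=EZ) has no partner → excluded.
- a (stu_id=9, cat=EZ) has no partner → excluded.
- a (stu_id=1, cat=EZ) has no partner → excluded.
- a (stu_id=6, cat=UI) has no partner → excluded.
- a (stu_id=NULL, cat=EZ) has no partner → excluded.
- a (stu_id=7, cat=UI) pairs with 1 row(s) of b.
Total: 1 rows.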